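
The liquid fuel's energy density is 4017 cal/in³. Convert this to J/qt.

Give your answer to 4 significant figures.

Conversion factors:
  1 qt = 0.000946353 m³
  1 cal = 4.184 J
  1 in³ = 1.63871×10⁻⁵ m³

9.706×10⁵ J/qt

4017 cal/in³ × 4.184 J/cal ÷ 1.63871×10⁻⁵ m³/in³ = 1.02563×10⁹ J/m³
1.02563×10⁹ J/m³ × 0.000946353 m³/qt = 970608 J/qt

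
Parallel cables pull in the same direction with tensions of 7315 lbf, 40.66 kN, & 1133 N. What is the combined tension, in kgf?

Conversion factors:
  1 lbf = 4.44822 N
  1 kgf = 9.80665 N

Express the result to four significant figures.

7315 lbf × 4.44822 → 32538.7 N
40.66 kN × 1000 → 40660 N
1133 N (already N)
Combined: 32538.7 + 40660 + 1133 = 74331.7 N
In kgf: 74331.7 / 9.80665 = 7579.72 kgf

7580 kgf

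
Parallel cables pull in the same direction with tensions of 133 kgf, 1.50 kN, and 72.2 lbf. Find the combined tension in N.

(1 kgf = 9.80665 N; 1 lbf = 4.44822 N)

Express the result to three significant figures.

133 kgf × 9.80665 → 1304.28 N
1.50 kN × 1000 → 1500 N
72.2 lbf × 4.44822 → 321.161 N
Sum: 1304.28 + 1500 + 321.161 = 3125.44 N

3130 N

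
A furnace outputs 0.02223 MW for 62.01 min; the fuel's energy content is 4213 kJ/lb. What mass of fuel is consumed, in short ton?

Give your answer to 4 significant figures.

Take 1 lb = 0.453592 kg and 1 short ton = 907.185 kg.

0.009816 short ton

0.02223 MW → 22230 W
62.01 min → 3720.6 s
E = P × t = 22230 × 3720.6 = 8.27089×10⁷ J
4213 kJ/lb → 9.28808×10⁶ J/kg
m = E / e_s = 8.27089×10⁷ / 9.28808×10⁶ = 8.90484 kg
In short ton: 8.90484 / 907.185 = 0.0098159 short ton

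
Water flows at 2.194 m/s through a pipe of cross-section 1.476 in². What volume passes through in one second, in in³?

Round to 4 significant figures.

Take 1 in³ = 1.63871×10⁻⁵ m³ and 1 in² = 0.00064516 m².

1.476 in² × 0.00064516 → 9.52256×10⁻⁴ m²
V = v × A × t = 2.194 m/s × 9.52256×10⁻⁴ m² × 1 s = 0.00208925 m³
0.00208925 m³ ÷ (1.63871×10⁻⁵ m³/in³) = 127.494 in³

127.5 in³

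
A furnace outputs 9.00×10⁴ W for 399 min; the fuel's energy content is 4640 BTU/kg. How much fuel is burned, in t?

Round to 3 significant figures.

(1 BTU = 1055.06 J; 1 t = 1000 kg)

399 min → 23940 s
E = P × t = 90000 × 23940 = 2.1546×10⁹ J
4640 BTU/kg → 4.89548×10⁶ J/kg
m = E / e_s = 2.1546×10⁹ / 4.89548×10⁶ = 440.12 kg
In t: 440.12 / 1000 = 0.44012 t

0.440 t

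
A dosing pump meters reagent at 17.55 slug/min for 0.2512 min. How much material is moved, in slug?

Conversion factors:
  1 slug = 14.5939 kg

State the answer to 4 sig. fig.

17.55 slug/min → 4.26872 kg/s
0.2512 min → 15.072 s
m = ṁ × t = 4.26872 × 15.072 = 64.3381 kg
In slug: 64.3381 / 14.5939 = 4.40856 slug

4.409 slug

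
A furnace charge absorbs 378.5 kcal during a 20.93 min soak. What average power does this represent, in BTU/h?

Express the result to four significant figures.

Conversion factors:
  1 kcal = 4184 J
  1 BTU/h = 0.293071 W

378.5 kcal × 4184 → 1.58364×10⁶ J
20.93 min × 60 → 1255.8 s
P = E / t = 1.58364×10⁶ J / 1255.8 s = 1261.06 W
1261.06 W ÷ (0.293071 W/BTU/h) = 4302.92 BTU/h

4303 BTU/h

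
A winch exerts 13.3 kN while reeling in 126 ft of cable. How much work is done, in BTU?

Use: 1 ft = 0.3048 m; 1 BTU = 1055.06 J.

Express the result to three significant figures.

13.3 kN × 1000 = 13300 N
126 ft × 0.3048 = 38.4048 m
W = F × d = 13300 N × 38.4048 m = 510784 J
510784 J ÷ (1055.06 J/BTU) = 484.128 BTU

484 BTU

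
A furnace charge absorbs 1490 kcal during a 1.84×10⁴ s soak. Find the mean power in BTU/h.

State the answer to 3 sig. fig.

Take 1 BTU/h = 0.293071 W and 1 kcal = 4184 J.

1490 kcal × 4184 → 6.23416×10⁶ J
P = E / t = 6.23416×10⁶ J / 18400 s = 338.813 W
338.813 W ÷ (0.293071 W/BTU/h) = 1156.08 BTU/h

1160 BTU/h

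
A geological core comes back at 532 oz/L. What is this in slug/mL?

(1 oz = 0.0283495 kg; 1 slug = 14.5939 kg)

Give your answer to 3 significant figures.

532 oz/L × 0.0283495 kg/oz ÷ 0.001 m³/L = 15081.9 kg/m³
15081.9 kg/m³ ÷ 14.5939 kg/slug × 10⁻⁶ m³/mL = 0.00103344 slug/mL

0.00103 slug/mL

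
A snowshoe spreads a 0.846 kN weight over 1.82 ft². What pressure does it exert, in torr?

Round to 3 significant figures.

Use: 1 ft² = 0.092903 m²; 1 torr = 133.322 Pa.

0.846 kN × 1000 = 846 N
1.82 ft² × 0.092903 = 0.169083 m²
P = F / A = 846 N / 0.169083 m² = 5003.46 Pa
5003.46 Pa ÷ (133.322 Pa/torr) = 37.5291 torr

37.5 torr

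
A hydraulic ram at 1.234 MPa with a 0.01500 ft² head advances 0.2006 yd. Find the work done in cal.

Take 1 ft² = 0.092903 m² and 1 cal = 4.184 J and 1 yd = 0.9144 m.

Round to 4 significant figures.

75.39 cal

1.234 MPa → 1.234×10⁶ Pa
0.01500 ft² → 0.00139354 m²
F = P × A = 1.234×10⁶ × 0.00139354 = 1719.63 N
0.2006 yd → 0.183429 m
W = F × d = 1719.63 × 0.183429 = 315.43 J
In cal: 315.43 / 4.184 = 75.3896 cal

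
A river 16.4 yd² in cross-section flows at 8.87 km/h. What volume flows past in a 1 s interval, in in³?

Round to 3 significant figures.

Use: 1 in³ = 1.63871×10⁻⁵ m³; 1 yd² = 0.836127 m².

8.87 km/h × (1/3.6) → 2.46389 m/s
16.4 yd² × 0.836127 → 13.7125 m²
V = v × A × t = 2.46389 m/s × 13.7125 m² × 1 s = 33.7861 m³
33.7861 m³ ÷ (1.63871×10⁻⁵ m³/in³) = 2.06175×10⁶ in³

2.06×10⁶ in³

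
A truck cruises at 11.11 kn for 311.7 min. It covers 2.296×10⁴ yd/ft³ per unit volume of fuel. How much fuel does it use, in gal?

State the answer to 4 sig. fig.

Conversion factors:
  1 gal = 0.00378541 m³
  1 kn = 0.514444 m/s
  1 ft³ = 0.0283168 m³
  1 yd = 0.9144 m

38.09 gal

11.11 kn → 5.71547 m/s
311.7 min → 18702 s
d = v × t = 5.71547 × 18702 = 106891 m
2.296×10⁴ yd/ft³ → 741419 m/m³
V = d / (distance per unit fuel) = 106891 / 741419 = 0.144171 m³
In gal: 0.144171 / 0.00378541 = 38.086 gal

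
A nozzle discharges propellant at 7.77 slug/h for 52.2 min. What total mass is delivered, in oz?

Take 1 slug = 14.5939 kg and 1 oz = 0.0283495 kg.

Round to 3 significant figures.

3480 oz

7.77 slug/h → 0.0314985 kg/s
52.2 min → 3132 s
m = ṁ × t = 0.0314985 × 3132 = 98.6533 kg
In oz: 98.6533 / 0.0283495 = 3479.9 oz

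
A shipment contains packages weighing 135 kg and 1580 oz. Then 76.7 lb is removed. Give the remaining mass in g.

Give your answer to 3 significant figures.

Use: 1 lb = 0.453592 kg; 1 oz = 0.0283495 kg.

135 kg (already kg)
1580 oz × 0.0283495 = 44.7922 kg
76.7 lb × 0.453592 = 34.7905 kg
Sum: 135 + 44.7922 − 34.7905 = 145.002 kg
In g: 145.002 / 0.001 = 145002 g

1.45×10⁵ g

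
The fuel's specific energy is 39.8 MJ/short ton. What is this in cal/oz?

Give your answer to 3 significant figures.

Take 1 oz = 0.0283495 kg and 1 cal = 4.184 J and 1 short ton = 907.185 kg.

297 cal/oz

39.8 MJ/short ton × 1000000 J/MJ ÷ 907.185 kg/short ton = 43872 J/kg
43872 J/kg ÷ 4.184 J/cal × 0.0283495 kg/oz = 297.263 cal/oz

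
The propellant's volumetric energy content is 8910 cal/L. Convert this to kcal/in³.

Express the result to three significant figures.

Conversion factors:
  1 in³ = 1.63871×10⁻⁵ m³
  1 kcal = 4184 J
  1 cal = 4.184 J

0.146 kcal/in³

8910 cal/L × 4.184 J/cal ÷ 0.001 m³/L = 3.72794×10⁷ J/m³
3.72794×10⁷ J/m³ ÷ 4184 J/kcal × 1.63871×10⁻⁵ m³/in³ = 0.146009 kcal/in³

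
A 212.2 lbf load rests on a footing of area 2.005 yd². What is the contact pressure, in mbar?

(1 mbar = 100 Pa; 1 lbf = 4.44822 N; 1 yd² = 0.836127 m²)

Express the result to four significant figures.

5.630 mbar

212.2 lbf × 4.44822 = 943.912 N
2.005 yd² × 0.836127 = 1.67643 m²
P = F / A = 943.912 N / 1.67643 m² = 563.049 Pa
563.049 Pa ÷ (100 Pa/mbar) = 5.63049 mbar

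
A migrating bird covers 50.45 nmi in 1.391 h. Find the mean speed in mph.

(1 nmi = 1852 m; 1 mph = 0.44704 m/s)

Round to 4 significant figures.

41.74 mph

50.45 nmi × 1852 → 93433.4 m
1.391 h × 3600 → 5007.6 s
v = d / t = 93433.4 m / 5007.6 s = 18.6583 m/s
18.6583 m/s ÷ (0.44704 m/s/mph) = 41.7374 mph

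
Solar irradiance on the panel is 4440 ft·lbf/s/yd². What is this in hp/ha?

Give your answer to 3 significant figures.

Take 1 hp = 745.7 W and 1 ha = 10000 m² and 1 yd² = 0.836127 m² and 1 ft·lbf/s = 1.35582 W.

4440 ft·lbf/s/yd² × 1.35582 W/ft·lbf/s ÷ 0.836127 m²/yd² = 7199.67 W/m²
7199.67 W/m² ÷ 745.7 W/hp × 10000 m²/ha = 96549.1 hp/ha

9.65×10⁴ hp/ha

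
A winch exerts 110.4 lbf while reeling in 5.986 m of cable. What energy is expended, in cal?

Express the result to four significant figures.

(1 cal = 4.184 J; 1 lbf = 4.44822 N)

110.4 lbf × 4.44822 → 491.083 N
W = F × d = 491.083 N × 5.986 m = 2939.62 J
2939.62 J ÷ (4.184 J/cal) = 702.586 cal

702.6 cal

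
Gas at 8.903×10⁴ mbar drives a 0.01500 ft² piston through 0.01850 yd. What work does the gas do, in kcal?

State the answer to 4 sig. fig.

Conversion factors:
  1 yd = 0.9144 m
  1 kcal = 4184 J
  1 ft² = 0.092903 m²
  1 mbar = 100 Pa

8.903×10⁴ mbar → 8.903×10⁶ Pa
0.01500 ft² → 0.00139354 m²
F = P × A = 8.903×10⁶ × 0.00139354 = 12406.7 N
0.01850 yd → 0.0169164 m
W = F × d = 12406.7 × 0.0169164 = 209.877 J
In kcal: 209.877 / 4184 = 0.0501618 kcal

0.05016 kcal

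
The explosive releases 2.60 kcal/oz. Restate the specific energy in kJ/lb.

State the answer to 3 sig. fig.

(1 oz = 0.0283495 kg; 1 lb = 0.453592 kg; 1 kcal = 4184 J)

174 kJ/lb

2.60 kcal/oz × 4184 J/kcal ÷ 0.0283495 kg/oz = 383725 J/kg
383725 J/kg ÷ 1000 J/kJ × 0.453592 kg/lb = 174.055 kJ/lb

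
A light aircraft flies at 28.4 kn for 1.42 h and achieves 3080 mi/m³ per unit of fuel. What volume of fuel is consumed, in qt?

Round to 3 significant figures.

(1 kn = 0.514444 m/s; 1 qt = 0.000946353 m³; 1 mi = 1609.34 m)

15.9 qt

28.4 kn → 14.6102 m/s
1.42 h → 5112 s
d = v × t = 14.6102 × 5112 = 74687.3 m
3080 mi/m³ → 4.95677×10⁶ m/m³
V = d / (distance per unit fuel) = 74687.3 / 4.95677×10⁶ = 0.0150677 m³
In qt: 0.0150677 / 0.000946353 = 15.9219 qt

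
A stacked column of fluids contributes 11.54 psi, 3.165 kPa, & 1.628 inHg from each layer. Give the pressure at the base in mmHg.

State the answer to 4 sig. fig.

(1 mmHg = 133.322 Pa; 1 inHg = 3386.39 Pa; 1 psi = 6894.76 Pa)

11.54 psi × 6894.76 = 79565.5 Pa
3.165 kPa × 1000 = 3165 Pa
1.628 inHg × 3386.39 = 5513.04 Pa
Sum: 79565.5 + 3165 + 5513.04 = 88243.5 Pa
In mmHg: 88243.5 / 133.322 = 661.883 mmHg

661.9 mmHg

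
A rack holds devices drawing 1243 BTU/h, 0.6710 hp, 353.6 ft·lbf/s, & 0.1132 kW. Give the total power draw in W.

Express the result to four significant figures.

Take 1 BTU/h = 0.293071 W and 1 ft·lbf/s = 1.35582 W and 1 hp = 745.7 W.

1457 W

1243 BTU/h × 0.293071 = 364.287 W
0.6710 hp × 745.7 = 500.365 W
353.6 ft·lbf/s × 1.35582 = 479.418 W
0.1132 kW × 1000 = 113.2 W
Combined: 364.287 + 500.365 + 479.418 + 113.2 = 1457.27 W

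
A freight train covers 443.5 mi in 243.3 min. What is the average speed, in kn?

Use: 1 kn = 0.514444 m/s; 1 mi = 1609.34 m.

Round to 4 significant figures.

95.04 kn

443.5 mi × 1609.34 → 713742 m
243.3 min × 60 → 14598 s
v = d / t = 713742 m / 14598 s = 48.8931 m/s
48.8931 m/s ÷ (0.514444 m/s/kn) = 95.0407 kn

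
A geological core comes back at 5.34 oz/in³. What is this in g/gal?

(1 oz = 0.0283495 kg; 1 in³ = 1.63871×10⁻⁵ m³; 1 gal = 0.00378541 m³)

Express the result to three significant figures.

5.34 oz/in³ × 0.0283495 kg/oz ÷ 1.63871×10⁻⁵ m³/in³ = 9238.14 kg/m³
9238.14 kg/m³ ÷ 0.001 kg/g × 0.00378541 m³/gal = 34970.1 g/gal

3.50×10⁴ g/gal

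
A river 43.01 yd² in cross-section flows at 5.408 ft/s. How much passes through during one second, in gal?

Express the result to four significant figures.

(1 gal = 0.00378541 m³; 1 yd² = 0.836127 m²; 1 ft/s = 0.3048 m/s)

5.408 ft/s × 0.3048 = 1.64836 m/s
43.01 yd² × 0.836127 = 35.9618 m²
V = v × A × t = 1.64836 m/s × 35.9618 m² × 1 s = 59.278 m³
59.278 m³ ÷ (0.00378541 m³/gal) = 15659.6 gal

1.566×10⁴ gal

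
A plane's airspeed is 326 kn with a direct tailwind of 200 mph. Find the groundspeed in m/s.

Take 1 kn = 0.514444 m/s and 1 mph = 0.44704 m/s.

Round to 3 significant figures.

257 m/s

326 kn × 0.514444 → 167.709 m/s
200 mph × 0.44704 → 89.408 m/s
Combined: 167.709 + 89.408 = 257.117 m/s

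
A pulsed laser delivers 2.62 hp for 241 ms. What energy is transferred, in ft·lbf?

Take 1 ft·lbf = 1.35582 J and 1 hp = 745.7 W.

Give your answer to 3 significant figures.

2.62 hp × 745.7 = 1953.73 W
241 ms × 0.001 = 0.241 s
E = P × t = 1953.73 W × 0.241 s = 470.849 J
470.849 J ÷ (1.35582 J/ft·lbf) = 347.28 ft·lbf

347 ft·lbf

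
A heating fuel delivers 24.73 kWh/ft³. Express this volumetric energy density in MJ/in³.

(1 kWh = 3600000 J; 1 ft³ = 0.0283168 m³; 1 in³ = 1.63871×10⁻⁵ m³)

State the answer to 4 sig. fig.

24.73 kWh/ft³ × 3600000 J/kWh ÷ 0.0283168 m³/ft³ = 3.144×10⁹ J/m³
3.144×10⁹ J/m³ ÷ 1000000 J/MJ × 1.63871×10⁻⁵ m³/in³ = 0.051521 MJ/in³

0.05152 MJ/in³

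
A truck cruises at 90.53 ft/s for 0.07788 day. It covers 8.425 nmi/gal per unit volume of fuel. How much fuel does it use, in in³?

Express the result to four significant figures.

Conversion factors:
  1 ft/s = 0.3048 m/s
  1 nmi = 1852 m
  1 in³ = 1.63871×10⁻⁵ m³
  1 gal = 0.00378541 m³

2749 in³

90.53 ft/s → 27.5935 m/s
0.07788 day → 6728.83 s
d = v × t = 27.5935 × 6728.83 = 185672 m
8.425 nmi/gal → 4.1219×10⁶ m/m³
V = d / (distance per unit fuel) = 185672 / 4.1219×10⁶ = 0.0450452 m³
In in³: 0.0450452 / 1.63871×10⁻⁵ = 2748.82 in³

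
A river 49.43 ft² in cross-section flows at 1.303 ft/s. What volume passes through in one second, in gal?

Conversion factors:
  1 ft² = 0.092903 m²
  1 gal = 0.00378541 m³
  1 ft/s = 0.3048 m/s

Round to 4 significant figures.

481.8 gal

1.303 ft/s × 0.3048 → 0.397154 m/s
49.43 ft² × 0.092903 → 4.5922 m²
V = v × A × t = 0.397154 m/s × 4.5922 m² × 1 s = 1.82381 m³
1.82381 m³ ÷ (0.00378541 m³/gal) = 481.8 gal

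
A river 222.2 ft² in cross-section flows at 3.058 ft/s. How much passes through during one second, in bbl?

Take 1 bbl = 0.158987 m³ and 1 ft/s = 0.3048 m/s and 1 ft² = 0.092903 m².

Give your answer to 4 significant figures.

3.058 ft/s × 0.3048 → 0.932078 m/s
222.2 ft² × 0.092903 → 20.643 m²
V = v × A × t = 0.932078 m/s × 20.643 m² × 1 s = 19.2409 m³
19.2409 m³ ÷ (0.158987 m³/bbl) = 121.022 bbl

121.0 bbl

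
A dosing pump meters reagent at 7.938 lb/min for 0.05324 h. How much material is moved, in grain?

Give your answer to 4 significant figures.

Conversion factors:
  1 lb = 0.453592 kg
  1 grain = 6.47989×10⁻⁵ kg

7.938 lb/min → 0.0600102 kg/s
0.05324 h → 191.664 s
m = ṁ × t = 0.0600102 × 191.664 = 11.5018 kg
In grain: 11.5018 / 6.47989×10⁻⁵ = 177500 grain

1.775×10⁵ grain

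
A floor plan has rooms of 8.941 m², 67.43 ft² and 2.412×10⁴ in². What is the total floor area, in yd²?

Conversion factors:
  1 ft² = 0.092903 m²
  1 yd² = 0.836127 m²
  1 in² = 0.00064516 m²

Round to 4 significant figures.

8.941 m² (already m²)
67.43 ft² × 0.092903 → 6.26445 m²
2.412×10⁴ in² × 0.00064516 → 15.5613 m²
Combined: 8.941 + 6.26445 + 15.5613 = 30.7668 m²
In yd²: 30.7668 / 0.836127 = 36.7968 yd²

36.80 yd²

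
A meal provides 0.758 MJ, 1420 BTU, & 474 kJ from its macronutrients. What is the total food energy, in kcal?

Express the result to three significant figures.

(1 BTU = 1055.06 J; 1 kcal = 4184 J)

653 kcal

0.758 MJ × 1000000 = 758000 J
1420 BTU × 1055.06 = 1.49819×10⁶ J
474 kJ × 1000 = 474000 J
Combined: 758000 + 1.49819×10⁶ + 474000 = 2.73019×10⁶ J
In kcal: 2.73019×10⁶ / 4184 = 652.531 kcal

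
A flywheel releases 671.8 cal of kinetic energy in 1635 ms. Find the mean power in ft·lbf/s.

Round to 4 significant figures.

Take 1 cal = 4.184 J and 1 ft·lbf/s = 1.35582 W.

671.8 cal × 4.184 = 2810.81 J
1635 ms × 0.001 = 1.635 s
P = E / t = 2810.81 J / 1.635 s = 1719.15 W
1719.15 W ÷ (1.35582 W/ft·lbf/s) = 1267.98 ft·lbf/s

1268 ft·lbf/s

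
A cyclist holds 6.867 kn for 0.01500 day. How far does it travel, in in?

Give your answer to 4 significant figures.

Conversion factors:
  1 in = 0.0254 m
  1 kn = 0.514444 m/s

1.803×10⁵ in

6.867 kn × 0.514444 → 3.53269 m/s
0.01500 day × 86400 → 1296 s
d = v × t = 3.53269 m/s × 1296 s = 4578.37 m
4578.37 m ÷ (0.0254 m/in) = 180251 in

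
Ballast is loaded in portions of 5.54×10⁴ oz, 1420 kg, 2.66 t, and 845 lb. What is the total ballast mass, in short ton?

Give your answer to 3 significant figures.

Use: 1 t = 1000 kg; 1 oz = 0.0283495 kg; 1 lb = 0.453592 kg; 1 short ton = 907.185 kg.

5.54×10⁴ oz × 0.0283495 = 1570.56 kg
1420 kg (already kg)
2.66 t × 1000 = 2660 kg
845 lb × 0.453592 = 383.285 kg
Total: 1570.56 + 1420 + 2660 + 383.285 = 6033.84 kg
In short ton: 6033.84 / 907.185 = 6.65117 short ton

6.65 short ton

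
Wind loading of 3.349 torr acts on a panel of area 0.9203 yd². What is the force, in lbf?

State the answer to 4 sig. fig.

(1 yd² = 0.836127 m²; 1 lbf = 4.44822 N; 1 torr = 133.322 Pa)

3.349 torr × 133.322 = 446.495 Pa
0.9203 yd² × 0.836127 = 0.769488 m²
F = P × A = 446.495 Pa × 0.769488 m² = 343.573 N
343.573 N ÷ (4.44822 N/lbf) = 77.2383 lbf

77.24 lbf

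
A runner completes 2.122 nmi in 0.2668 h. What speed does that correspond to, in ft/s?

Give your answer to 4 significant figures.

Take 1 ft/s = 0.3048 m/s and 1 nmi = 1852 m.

2.122 nmi × 1852 = 3929.94 m
0.2668 h × 3600 = 960.48 s
v = d / t = 3929.94 m / 960.48 s = 4.09164 m/s
4.09164 m/s ÷ (0.3048 m/s/ft/s) = 13.424 ft/s

13.42 ft/s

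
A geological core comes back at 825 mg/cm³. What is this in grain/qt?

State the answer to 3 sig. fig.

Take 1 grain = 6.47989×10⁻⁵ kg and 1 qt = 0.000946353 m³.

825 mg/cm³ × 10⁻⁶ kg/mg ÷ 10⁻⁶ m³/cm³ = 825 kg/m³
825 kg/m³ ÷ 6.47989×10⁻⁵ kg/grain × 0.000946353 m³/qt = 12048.7 grain/qt

1.20×10⁴ grain/qt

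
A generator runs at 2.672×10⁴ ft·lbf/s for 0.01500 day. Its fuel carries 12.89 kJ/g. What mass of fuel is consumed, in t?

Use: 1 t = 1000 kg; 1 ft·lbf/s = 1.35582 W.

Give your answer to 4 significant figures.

0.003642 t

2.672×10⁴ ft·lbf/s → 36227.5 W
0.01500 day → 1296 s
E = P × t = 36227.5 × 1296 = 4.69508×10⁷ J
12.89 kJ/g → 1.289×10⁷ J/kg
m = E / e_s = 4.69508×10⁷ / 1.289×10⁷ = 3.64242 kg
In t: 3.64242 / 1000 = 0.00364242 t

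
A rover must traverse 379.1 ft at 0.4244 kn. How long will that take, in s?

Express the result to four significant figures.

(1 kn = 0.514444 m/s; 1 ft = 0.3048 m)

529.2 s

379.1 ft × 0.3048 = 115.55 m
0.4244 kn × 0.514444 = 0.21833 m/s
t = d / v = 115.55 m / 0.21833 m/s = 529.245 s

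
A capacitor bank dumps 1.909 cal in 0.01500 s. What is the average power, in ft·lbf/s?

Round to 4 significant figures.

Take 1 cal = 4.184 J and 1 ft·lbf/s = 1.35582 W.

392.7 ft·lbf/s

1.909 cal × 4.184 → 7.98726 J
P = E / t = 7.98726 J / 0.015 s = 532.484 W
532.484 W ÷ (1.35582 W/ft·lbf/s) = 392.739 ft·lbf/s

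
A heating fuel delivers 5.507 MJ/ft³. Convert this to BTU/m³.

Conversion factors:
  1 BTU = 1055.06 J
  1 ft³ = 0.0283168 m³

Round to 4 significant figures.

1.843×10⁵ BTU/m³

5.507 MJ/ft³ × 1000000 J/MJ ÷ 0.0283168 m³/ft³ = 1.94478×10⁸ J/m³
1.94478×10⁸ J/m³ ÷ 1055.06 J/BTU = 184329 BTU/m³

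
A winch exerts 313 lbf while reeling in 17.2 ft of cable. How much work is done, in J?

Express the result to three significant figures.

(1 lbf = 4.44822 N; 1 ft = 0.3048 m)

313 lbf × 4.44822 → 1392.29 N
17.2 ft × 0.3048 → 5.24256 m
W = F × d = 1392.29 N × 5.24256 m = 7299.16 J

7300 J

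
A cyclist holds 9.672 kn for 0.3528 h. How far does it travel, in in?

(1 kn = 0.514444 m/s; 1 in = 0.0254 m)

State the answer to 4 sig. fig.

9.672 kn × 0.514444 → 4.9757 m/s
0.3528 h × 3600 → 1270.08 s
d = v × t = 4.9757 m/s × 1270.08 s = 6319.54 m
6319.54 m ÷ (0.0254 m/in) = 248801 in

2.488×10⁵ in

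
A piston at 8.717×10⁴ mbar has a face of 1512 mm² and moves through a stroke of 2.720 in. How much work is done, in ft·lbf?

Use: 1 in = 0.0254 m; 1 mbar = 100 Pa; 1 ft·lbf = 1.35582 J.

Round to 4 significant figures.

8.717×10⁴ mbar → 8.717×10⁶ Pa
1512 mm² → 0.001512 m²
F = P × A = 8.717×10⁶ × 0.001512 = 13180.1 N
2.720 in → 0.069088 m
W = F × d = 13180.1 × 0.069088 = 910.587 J
In ft·lbf: 910.587 / 1.35582 = 671.613 ft·lbf

671.6 ft·lbf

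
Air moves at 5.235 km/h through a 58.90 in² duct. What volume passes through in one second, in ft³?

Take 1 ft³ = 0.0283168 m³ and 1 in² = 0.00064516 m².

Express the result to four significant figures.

5.235 km/h × (1/3.6) → 1.45417 m/s
58.90 in² × 0.00064516 → 0.0379999 m²
V = v × A × t = 1.45417 m/s × 0.0379999 m² × 1 s = 0.0552583 m³
0.0552583 m³ ÷ (0.0283168 m³/ft³) = 1.95143 ft³

1.951 ft³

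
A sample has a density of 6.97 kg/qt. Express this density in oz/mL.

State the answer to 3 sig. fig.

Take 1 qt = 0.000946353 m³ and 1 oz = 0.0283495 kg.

0.260 oz/mL

6.97 kg/qt ÷ 0.000946353 m³/qt = 7365.12 kg/m³
7365.12 kg/m³ ÷ 0.0283495 kg/oz × 10⁻⁶ m³/mL = 0.259797 oz/mL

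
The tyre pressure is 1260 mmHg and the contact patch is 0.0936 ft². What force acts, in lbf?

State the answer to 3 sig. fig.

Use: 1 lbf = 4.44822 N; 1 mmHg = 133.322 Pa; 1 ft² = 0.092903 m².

328 lbf

1260 mmHg × 133.322 = 167986 Pa
0.0936 ft² × 0.092903 = 0.00869572 m²
F = P × A = 167986 Pa × 0.00869572 m² = 1460.76 N
1460.76 N ÷ (4.44822 N/lbf) = 328.392 lbf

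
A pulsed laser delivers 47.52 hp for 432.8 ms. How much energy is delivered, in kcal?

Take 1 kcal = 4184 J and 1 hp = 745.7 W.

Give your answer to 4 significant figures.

3.666 kcal

47.52 hp × 745.7 → 35435.7 W
432.8 ms × 0.001 → 0.4328 s
E = P × t = 35435.7 W × 0.4328 s = 15336.6 J
15336.6 J ÷ (4184 J/kcal) = 3.66554 kcal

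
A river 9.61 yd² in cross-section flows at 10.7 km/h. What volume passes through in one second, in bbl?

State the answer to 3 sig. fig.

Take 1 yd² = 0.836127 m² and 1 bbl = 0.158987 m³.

10.7 km/h × (1/3.6) → 2.97222 m/s
9.61 yd² × 0.836127 → 8.03518 m²
V = v × A × t = 2.97222 m/s × 8.03518 m² × 1 s = 23.8823 m³
23.8823 m³ ÷ (0.158987 m³/bbl) = 150.215 bbl

150 bbl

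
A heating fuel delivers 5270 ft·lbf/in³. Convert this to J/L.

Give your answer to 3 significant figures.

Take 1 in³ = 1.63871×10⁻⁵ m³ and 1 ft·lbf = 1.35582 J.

5270 ft·lbf/in³ × 1.35582 J/ft·lbf ÷ 1.63871×10⁻⁵ m³/in³ = 4.36024×10⁸ J/m³
4.36024×10⁸ J/m³ × 0.001 m³/L = 436024 J/L

4.36×10⁵ J/L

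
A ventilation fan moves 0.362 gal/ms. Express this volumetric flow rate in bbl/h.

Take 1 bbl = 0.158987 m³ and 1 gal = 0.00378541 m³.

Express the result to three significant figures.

3.10×10⁴ bbl/h

0.362 gal/ms × 0.00378541 m³/gal ÷ 0.001 s/ms = 1.37032 m³/s
1.37032 m³/s ÷ 0.158987 m³/bbl × 3600 s/h = 31028.7 bbl/h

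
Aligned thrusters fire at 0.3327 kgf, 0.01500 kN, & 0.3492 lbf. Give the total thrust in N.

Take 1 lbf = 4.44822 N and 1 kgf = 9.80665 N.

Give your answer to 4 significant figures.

0.3327 kgf × 9.80665 = 3.26267 N
0.01500 kN × 1000 = 15 N
0.3492 lbf × 4.44822 = 1.55332 N
Sum: 3.26267 + 15 + 1.55332 = 19.816 N

19.82 N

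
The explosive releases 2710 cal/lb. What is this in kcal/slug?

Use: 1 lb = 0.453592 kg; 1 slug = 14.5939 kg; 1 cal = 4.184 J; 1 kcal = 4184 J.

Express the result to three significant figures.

87.2 kcal/slug

2710 cal/lb × 4.184 J/cal ÷ 0.453592 kg/lb = 24997.4 J/kg
24997.4 J/kg ÷ 4184 J/kcal × 14.5939 kg/slug = 87.1916 kcal/slug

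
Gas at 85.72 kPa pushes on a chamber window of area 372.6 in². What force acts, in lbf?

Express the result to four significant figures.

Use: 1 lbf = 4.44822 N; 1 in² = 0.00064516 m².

85.72 kPa × 1000 → 85720 Pa
372.6 in² × 0.00064516 → 0.240387 m²
F = P × A = 85720 Pa × 0.240387 m² = 20606 N
20606 N ÷ (4.44822 N/lbf) = 4632.41 lbf

4632 lbf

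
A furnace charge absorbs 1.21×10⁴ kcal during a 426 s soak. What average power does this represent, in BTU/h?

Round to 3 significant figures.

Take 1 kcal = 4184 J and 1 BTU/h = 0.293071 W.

1.21×10⁴ kcal × 4184 → 5.06264×10⁷ J
P = E / t = 5.06264×10⁷ J / 426 s = 118841 W
118841 W ÷ (0.293071 W/BTU/h) = 405502 BTU/h

4.06×10⁵ BTU/h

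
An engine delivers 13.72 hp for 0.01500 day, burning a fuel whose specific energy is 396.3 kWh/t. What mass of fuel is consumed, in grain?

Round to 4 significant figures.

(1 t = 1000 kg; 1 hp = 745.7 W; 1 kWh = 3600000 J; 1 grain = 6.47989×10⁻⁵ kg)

13.72 hp → 10231 W
0.01500 day → 1296 s
E = P × t = 10231 × 1296 = 1.32594×10⁷ J
396.3 kWh/t → 1.42668×10⁶ J/kg
m = E / e_s = 1.32594×10⁷ / 1.42668×10⁶ = 9.29389 kg
In grain: 9.29389 / 6.47989×10⁻⁵ = 143427 grain

1.434×10⁵ grain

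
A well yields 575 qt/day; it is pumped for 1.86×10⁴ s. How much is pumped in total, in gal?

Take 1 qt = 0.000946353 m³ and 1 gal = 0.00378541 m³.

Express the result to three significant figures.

30.9 gal

575 qt/day → 6.29807×10⁻⁶ m³/s
V = Q × t = 6.29807×10⁻⁶ × 18600 = 0.117144 m³
In gal: 0.117144 / 0.00378541 = 30.9462 gal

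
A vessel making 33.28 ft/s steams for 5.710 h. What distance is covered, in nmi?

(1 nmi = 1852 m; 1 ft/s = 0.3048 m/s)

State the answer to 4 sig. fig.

33.28 ft/s × 0.3048 → 10.1437 m/s
5.710 h × 3600 → 20556 s
d = v × t = 10.1437 m/s × 20556 s = 208514 m
208514 m ÷ (1852 m/nmi) = 112.589 nmi

112.6 nmi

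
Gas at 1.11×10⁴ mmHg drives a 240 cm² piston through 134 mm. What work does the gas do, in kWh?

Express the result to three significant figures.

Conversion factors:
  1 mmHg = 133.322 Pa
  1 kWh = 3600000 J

1.11×10⁴ mmHg → 1.47987×10⁶ Pa
240 cm² → 0.024 m²
F = P × A = 1.47987×10⁶ × 0.024 = 35516.9 N
134 mm → 0.134 m
W = F × d = 35516.9 × 0.134 = 4759.26 J
In kWh: 4759.26 / 3600000 = 0.00132202 kWh

0.00132 kWh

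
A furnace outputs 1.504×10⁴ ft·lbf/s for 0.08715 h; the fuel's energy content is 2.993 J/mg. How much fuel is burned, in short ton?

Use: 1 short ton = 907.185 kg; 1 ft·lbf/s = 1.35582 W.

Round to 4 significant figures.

1.504×10⁴ ft·lbf/s → 20391.5 W
0.08715 h → 313.74 s
E = P × t = 20391.5 × 313.74 = 6.39763×10⁶ J
2.993 J/mg → 2.993×10⁶ J/kg
m = E / e_s = 6.39763×10⁶ / 2.993×10⁶ = 2.13753 kg
In short ton: 2.13753 / 907.185 = 0.00235622 short ton

0.002356 short ton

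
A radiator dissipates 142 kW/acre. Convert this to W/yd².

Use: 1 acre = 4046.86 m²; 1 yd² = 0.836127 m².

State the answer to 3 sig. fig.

142 kW/acre × 1000 W/kW ÷ 4046.86 m²/acre = 35.0889 W/m²
35.0889 W/m² × 0.836127 m²/yd² = 29.3388 W/yd²

29.3 W/yd²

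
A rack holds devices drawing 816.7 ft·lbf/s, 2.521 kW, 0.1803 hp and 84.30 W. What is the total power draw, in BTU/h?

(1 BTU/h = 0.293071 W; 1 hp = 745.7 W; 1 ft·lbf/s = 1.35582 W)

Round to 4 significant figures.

816.7 ft·lbf/s × 1.35582 → 1107.3 W
2.521 kW × 1000 → 2521 W
0.1803 hp × 745.7 → 134.45 W
84.30 W (already W)
Combined: 1107.3 + 2521 + 134.45 + 84.3 = 3847.05 W
In BTU/h: 3847.05 / 0.293071 = 13126.7 BTU/h

1.313×10⁴ BTU/h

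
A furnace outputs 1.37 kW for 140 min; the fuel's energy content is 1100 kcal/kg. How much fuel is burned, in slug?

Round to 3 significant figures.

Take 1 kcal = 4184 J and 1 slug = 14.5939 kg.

0.171 slug

1.37 kW → 1370 W
140 min → 8400 s
E = P × t = 1370 × 8400 = 1.1508×10⁷ J
1100 kcal/kg → 4.6024×10⁶ J/kg
m = E / e_s = 1.1508×10⁷ / 4.6024×10⁶ = 2.50043 kg
In slug: 2.50043 / 14.5939 = 0.171334 slug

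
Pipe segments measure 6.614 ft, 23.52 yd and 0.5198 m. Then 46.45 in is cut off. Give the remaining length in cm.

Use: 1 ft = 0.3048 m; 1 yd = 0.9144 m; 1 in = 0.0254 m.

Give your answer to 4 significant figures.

2286 cm

6.614 ft × 0.3048 = 2.01595 m
23.52 yd × 0.9144 = 21.5067 m
0.5198 m (already m)
46.45 in × 0.0254 = 1.17983 m
Net: 2.01595 + 21.5067 + 0.5198 − 1.17983 = 22.8626 m
In cm: 22.8626 / 0.01 = 2286.26 cm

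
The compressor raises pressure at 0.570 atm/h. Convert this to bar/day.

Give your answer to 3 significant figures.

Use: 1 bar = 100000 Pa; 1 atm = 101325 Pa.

0.570 atm/h × 101325 Pa/atm ÷ 3600 s/h = 16.0431 Pa/s
16.0431 Pa/s ÷ 100000 Pa/bar × 86400 s/day = 13.8612 bar/day

13.9 bar/day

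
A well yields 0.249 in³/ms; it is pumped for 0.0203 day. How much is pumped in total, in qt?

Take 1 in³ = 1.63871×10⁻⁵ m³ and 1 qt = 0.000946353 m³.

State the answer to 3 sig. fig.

0.249 in³/ms → 0.00408039 m³/s
0.0203 day → 1753.92 s
V = Q × t = 0.00408039 × 1753.92 = 7.15668 m³
In qt: 7.15668 / 0.000946353 = 7562.38 qt

7560 qt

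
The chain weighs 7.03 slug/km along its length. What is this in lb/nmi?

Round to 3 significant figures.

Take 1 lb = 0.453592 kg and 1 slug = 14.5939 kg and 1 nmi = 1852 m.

7.03 slug/km × 14.5939 kg/slug ÷ 1000 m/km = 0.102595 kg/m
0.102595 kg/m ÷ 0.453592 kg/lb × 1852 m/nmi = 418.892 lb/nmi

419 lb/nmi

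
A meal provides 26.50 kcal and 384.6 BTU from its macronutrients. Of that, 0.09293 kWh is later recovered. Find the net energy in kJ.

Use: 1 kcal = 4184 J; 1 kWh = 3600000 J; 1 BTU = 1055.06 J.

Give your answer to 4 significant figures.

182.1 kJ

26.50 kcal × 4184 = 110876 J
384.6 BTU × 1055.06 = 405776 J
0.09293 kWh × 3600000 = 334548 J
Result: 110876 + 405776 − 334548 = 182104 J
In kJ: 182104 / 1000 = 182.104 kJ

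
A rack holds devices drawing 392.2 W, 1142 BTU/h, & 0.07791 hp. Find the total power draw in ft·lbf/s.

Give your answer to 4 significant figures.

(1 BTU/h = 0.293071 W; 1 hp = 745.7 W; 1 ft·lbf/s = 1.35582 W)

392.2 W (already W)
1142 BTU/h × 0.293071 = 334.687 W
0.07791 hp × 745.7 = 58.0975 W
Total: 392.2 + 334.687 + 58.0975 = 784.984 W
In ft·lbf/s: 784.984 / 1.35582 = 578.974 ft·lbf/s

579.0 ft·lbf/s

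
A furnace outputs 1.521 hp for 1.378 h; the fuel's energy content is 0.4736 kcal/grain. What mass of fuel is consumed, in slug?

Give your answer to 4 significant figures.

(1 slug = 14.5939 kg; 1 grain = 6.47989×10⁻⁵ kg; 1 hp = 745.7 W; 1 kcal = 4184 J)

0.01261 slug

1.521 hp → 1134.21 W
1.378 h → 4960.8 s
E = P × t = 1134.21 × 4960.8 = 5.62659×10⁶ J
0.4736 kcal/grain → 3.05799×10⁷ J/kg
m = E / e_s = 5.62659×10⁶ / 3.05799×10⁷ = 0.183996 kg
In slug: 0.183996 / 14.5939 = 0.0126077 slug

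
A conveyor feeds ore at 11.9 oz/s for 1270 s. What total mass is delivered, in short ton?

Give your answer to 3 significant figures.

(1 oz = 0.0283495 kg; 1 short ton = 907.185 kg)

11.9 oz/s → 0.337359 kg/s
m = ṁ × t = 0.337359 × 1270 = 428.446 kg
In short ton: 428.446 / 907.185 = 0.472281 short ton

0.472 short ton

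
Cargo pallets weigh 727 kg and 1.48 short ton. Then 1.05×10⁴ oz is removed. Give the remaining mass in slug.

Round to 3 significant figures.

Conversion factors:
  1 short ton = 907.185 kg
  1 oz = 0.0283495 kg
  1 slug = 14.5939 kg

121 slug

727 kg (already kg)
1.48 short ton × 907.185 = 1342.63 kg
1.05×10⁴ oz × 0.0283495 = 297.67 kg
Sum: 727 + 1342.63 − 297.67 = 1771.96 kg
In slug: 1771.96 / 14.5939 = 121.418 slug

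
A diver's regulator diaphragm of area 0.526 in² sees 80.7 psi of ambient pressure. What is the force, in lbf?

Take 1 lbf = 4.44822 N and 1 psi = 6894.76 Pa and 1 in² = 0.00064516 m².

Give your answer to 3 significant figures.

42.4 lbf

80.7 psi × 6894.76 = 556407 Pa
0.526 in² × 0.00064516 = 3.39354×10⁻⁴ m²
F = P × A = 556407 Pa × 3.39354×10⁻⁴ m² = 188.819 N
188.819 N ÷ (4.44822 N/lbf) = 42.4482 lbf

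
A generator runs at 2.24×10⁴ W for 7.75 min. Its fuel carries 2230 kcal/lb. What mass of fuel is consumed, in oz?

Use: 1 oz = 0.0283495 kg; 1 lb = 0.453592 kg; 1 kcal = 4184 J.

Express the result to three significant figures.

7.75 min → 465 s
E = P × t = 22400 × 465 = 1.0416×10⁷ J
2230 kcal/lb → 2.05699×10⁷ J/kg
m = E / e_s = 1.0416×10⁷ / 2.05699×10⁷ = 0.506371 kg
In oz: 0.506371 / 0.0283495 = 17.8617 oz

17.9 oz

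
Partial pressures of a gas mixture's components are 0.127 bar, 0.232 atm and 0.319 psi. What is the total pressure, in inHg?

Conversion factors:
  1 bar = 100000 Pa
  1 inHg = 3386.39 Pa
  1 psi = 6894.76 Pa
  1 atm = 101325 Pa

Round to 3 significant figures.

0.127 bar × 100000 → 12700 Pa
0.232 atm × 101325 → 23507.4 Pa
0.319 psi × 6894.76 → 2199.43 Pa
Total: 12700 + 23507.4 + 2199.43 = 38406.8 Pa
In inHg: 38406.8 / 3386.39 = 11.3415 inHg

11.3 inHg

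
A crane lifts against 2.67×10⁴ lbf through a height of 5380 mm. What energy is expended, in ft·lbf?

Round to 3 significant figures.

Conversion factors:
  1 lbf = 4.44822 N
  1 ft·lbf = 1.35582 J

2.67×10⁴ lbf × 4.44822 = 118767 N
5380 mm × 0.001 = 5.38 m
W = F × d = 118767 N × 5.38 m = 638966 J
638966 J ÷ (1.35582 J/ft·lbf) = 471276 ft·lbf

4.71×10⁵ ft·lbf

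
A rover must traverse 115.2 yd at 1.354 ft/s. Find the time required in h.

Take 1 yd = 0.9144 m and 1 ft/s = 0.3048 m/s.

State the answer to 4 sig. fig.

0.07090 h

115.2 yd × 0.9144 = 105.339 m
1.354 ft/s × 0.3048 = 0.412699 m/s
t = d / v = 105.339 m / 0.412699 m/s = 255.244 s
255.244 s ÷ (3600 s/h) = 0.0709011 h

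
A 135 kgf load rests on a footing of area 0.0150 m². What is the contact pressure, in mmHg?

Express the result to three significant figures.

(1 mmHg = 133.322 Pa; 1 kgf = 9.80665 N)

135 kgf × 9.80665 → 1323.9 N
P = F / A = 1323.9 N / 0.015 m² = 88260 Pa
88260 Pa ÷ (133.322 Pa/mmHg) = 662.006 mmHg

662 mmHg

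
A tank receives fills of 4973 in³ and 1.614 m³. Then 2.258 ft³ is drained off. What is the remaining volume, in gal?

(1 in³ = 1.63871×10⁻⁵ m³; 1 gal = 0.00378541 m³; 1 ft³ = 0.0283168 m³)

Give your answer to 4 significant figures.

4973 in³ × 1.63871×10⁻⁵ = 0.081493 m³
1.614 m³ (already m³)
2.258 ft³ × 0.0283168 = 0.0639393 m³
Net: 0.081493 + 1.614 − 0.0639393 = 1.63155 m³
In gal: 1.63155 / 0.00378541 = 431.01 gal

431.0 gal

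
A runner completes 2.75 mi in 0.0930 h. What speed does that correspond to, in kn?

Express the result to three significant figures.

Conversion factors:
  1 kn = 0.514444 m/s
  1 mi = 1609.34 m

2.75 mi × 1609.34 → 4425.68 m
0.0930 h × 3600 → 334.8 s
v = d / t = 4425.68 m / 334.8 s = 13.2189 m/s
13.2189 m/s ÷ (0.514444 m/s/kn) = 25.6955 kn

25.7 kn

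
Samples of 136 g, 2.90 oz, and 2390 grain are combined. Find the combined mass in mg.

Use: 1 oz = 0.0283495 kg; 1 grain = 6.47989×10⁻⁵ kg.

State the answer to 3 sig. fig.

136 g × 0.001 = 0.136 kg
2.90 oz × 0.0283495 = 0.0822136 kg
2390 grain × 6.47989×10⁻⁵ = 0.154869 kg
Sum: 0.136 + 0.0822136 + 0.154869 = 0.373083 kg
In mg: 0.373083 / 10⁻⁶ = 373083 mg

3.73×10⁵ mg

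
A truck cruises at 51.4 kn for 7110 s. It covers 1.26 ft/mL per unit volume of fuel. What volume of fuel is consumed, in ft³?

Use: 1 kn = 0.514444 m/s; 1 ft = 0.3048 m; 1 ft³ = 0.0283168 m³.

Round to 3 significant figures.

51.4 kn → 26.4424 m/s
d = v × t = 26.4424 × 7110 = 188005 m
1.26 ft/mL → 384048 m/m³
V = d / (distance per unit fuel) = 188005 / 384048 = 0.489535 m³
In ft³: 0.489535 / 0.0283168 = 17.2878 ft³

17.3 ft³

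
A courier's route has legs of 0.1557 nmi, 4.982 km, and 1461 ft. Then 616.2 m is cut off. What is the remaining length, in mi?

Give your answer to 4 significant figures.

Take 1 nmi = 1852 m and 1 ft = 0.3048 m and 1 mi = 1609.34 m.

3.169 mi

0.1557 nmi × 1852 → 288.356 m
4.982 km × 1000 → 4982 m
1461 ft × 0.3048 → 445.313 m
616.2 m (already m)
Result: 288.356 + 4982 + 445.313 − 616.2 = 5099.47 m
In mi: 5099.47 / 1609.34 = 3.16867 mi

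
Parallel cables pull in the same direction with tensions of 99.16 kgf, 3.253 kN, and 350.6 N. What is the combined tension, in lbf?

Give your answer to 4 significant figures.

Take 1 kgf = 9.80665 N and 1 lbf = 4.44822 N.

99.16 kgf × 9.80665 = 972.427 N
3.253 kN × 1000 = 3253 N
350.6 N (already N)
Combined: 972.427 + 3253 + 350.6 = 4576.03 N
In lbf: 4576.03 / 4.44822 = 1028.73 lbf

1029 lbf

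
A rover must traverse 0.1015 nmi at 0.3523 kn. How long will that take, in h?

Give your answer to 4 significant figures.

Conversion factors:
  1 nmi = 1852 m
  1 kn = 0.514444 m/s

0.2881 h

0.1015 nmi × 1852 = 187.978 m
0.3523 kn × 0.514444 = 0.181239 m/s
t = d / v = 187.978 m / 0.181239 m/s = 1037.18 s
1037.18 s ÷ (3600 s/h) = 0.288106 h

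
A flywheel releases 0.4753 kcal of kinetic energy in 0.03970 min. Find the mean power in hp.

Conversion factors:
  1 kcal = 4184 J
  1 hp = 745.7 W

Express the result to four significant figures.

1.120 hp

0.4753 kcal × 4184 → 1988.66 J
0.03970 min × 60 → 2.382 s
P = E / t = 1988.66 J / 2.382 s = 834.87 W
834.87 W ÷ (745.7 W/hp) = 1.11958 hp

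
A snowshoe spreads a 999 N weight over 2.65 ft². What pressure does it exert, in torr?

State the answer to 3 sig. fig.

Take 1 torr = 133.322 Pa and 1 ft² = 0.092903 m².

30.4 torr

2.65 ft² × 0.092903 = 0.246193 m²
P = F / A = 999 N / 0.246193 m² = 4057.79 Pa
4057.79 Pa ÷ (133.322 Pa/torr) = 30.436 torr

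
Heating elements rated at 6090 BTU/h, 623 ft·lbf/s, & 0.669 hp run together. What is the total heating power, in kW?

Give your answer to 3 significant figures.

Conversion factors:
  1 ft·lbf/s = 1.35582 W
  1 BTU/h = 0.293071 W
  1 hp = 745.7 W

3.13 kW

6090 BTU/h × 0.293071 = 1784.8 W
623 ft·lbf/s × 1.35582 = 844.676 W
0.669 hp × 745.7 = 498.873 W
Sum: 1784.8 + 844.676 + 498.873 = 3128.35 W
In kW: 3128.35 / 1000 = 3.12835 kW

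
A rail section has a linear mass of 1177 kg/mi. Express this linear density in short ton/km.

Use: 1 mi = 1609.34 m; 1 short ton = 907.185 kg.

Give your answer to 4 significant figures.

1177 kg/mi ÷ 1609.34 m/mi = 0.731356 kg/m
0.731356 kg/m ÷ 907.185 kg/short ton × 1000 m/km = 0.806182 short ton/km

0.8062 short ton/km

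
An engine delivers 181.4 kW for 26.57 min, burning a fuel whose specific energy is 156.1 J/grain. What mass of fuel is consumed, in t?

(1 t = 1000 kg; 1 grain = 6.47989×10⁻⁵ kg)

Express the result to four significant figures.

0.1200 t

181.4 kW → 181400 W
26.57 min → 1594.2 s
E = P × t = 181400 × 1594.2 = 2.89188×10⁸ J
156.1 J/grain → 2.40899×10⁶ J/kg
m = E / e_s = 2.89188×10⁸ / 2.40899×10⁶ = 120.045 kg
In t: 120.045 / 1000 = 0.120045 t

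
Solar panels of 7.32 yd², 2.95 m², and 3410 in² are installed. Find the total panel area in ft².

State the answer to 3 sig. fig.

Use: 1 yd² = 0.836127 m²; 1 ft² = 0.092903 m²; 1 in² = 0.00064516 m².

7.32 yd² × 0.836127 → 6.12045 m²
2.95 m² (already m²)
3410 in² × 0.00064516 → 2.2 m²
Combined: 6.12045 + 2.95 + 2.2 = 11.2704 m²
In ft²: 11.2704 / 0.092903 = 121.314 ft²

121 ft²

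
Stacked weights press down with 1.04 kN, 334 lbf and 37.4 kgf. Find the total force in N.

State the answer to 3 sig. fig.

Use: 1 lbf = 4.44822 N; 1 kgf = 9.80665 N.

1.04 kN × 1000 → 1040 N
334 lbf × 4.44822 → 1485.71 N
37.4 kgf × 9.80665 → 366.769 N
Sum: 1040 + 1485.71 + 366.769 = 2892.48 N

2890 N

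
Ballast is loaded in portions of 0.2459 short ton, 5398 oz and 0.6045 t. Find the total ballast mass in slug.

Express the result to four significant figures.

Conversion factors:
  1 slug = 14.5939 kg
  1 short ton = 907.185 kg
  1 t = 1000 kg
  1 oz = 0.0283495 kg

0.2459 short ton × 907.185 = 223.077 kg
5398 oz × 0.0283495 = 153.031 kg
0.6045 t × 1000 = 604.5 kg
Total: 223.077 + 153.031 + 604.5 = 980.608 kg
In slug: 980.608 / 14.5939 = 67.193 slug

67.19 slug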